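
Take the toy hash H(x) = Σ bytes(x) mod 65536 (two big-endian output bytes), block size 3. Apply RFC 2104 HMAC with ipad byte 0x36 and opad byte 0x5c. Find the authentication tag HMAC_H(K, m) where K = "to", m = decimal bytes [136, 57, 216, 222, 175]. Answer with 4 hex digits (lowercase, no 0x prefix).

01b1

Key "to" = 74 6f is 2 bytes ≤ B = 3; zero-pad to 3 bytes: K' = 74 6f 00.
K' ⊕ ipad = 42 59 36.  K' ⊕ opad = 28 33 5c.
Inner input = (K'⊕ipad) ∥ m = 42 59 36 ∥ 88 39 d8 de af.
Inner hash: sum = 66+89+54+136+57+216+222+175 = 1015 → 03 f7.
Outer input = (K'⊕opad) ∥ inner = 28 33 5c ∥ 03 f7.
Outer hash (tag): sum = 40+51+92+3+247 = 433 → 01 b1.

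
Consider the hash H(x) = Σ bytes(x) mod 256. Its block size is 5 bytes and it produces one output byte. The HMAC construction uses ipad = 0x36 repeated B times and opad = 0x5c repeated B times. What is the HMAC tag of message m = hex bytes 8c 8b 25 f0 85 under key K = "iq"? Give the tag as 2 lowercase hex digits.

6f

Key "iq" = 69 71 is 2 bytes ≤ B = 5; zero-pad to 5 bytes: K' = 69 71 00 00 00.
K' ⊕ ipad = 5f 47 36 36 36.  K' ⊕ opad = 35 2d 5c 5c 5c.
Inner input = (K'⊕ipad) ∥ m = 5f 47 36 36 36 ∥ 8c 8b 25 f0 85.
Inner hash: sum = 95+71+54+54+54+140+139+37+240+133 = 1017; mod 256 = 249 → f9.
Outer input = (K'⊕opad) ∥ inner = 35 2d 5c 5c 5c ∥ f9.
Outer hash (tag): sum = 53+45+92+92+92+249 = 623; mod 256 = 111 → 6f.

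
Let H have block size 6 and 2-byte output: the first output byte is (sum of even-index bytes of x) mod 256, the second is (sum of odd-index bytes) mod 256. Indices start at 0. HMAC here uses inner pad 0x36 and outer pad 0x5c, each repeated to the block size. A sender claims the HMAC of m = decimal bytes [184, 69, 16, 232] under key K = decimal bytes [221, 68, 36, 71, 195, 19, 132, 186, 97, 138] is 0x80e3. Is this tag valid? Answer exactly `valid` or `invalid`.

Key decimal bytes [221, 68, 36, 71, 195, 19, 132, 186, 97, 138] = dd 44 24 47 c3 13 84 ba 61 8a is 10 bytes > B = 6, so hash it first: H(key) = a9 e2, then zero-pad to 6 bytes: K' = a9 e2 00 00 00 00.
K' ⊕ ipad = 9f d4 36 36 36 36; K' ⊕ opad = f5 be 5c 5c 5c 5c.
Inner hash: even-index sum = 467 mod 256 = 211; odd-index sum = 621 mod 256 = 109 → d3 6d.
Outer hash (recomputed tag): even-index sum = 640 mod 256 = 128; odd-index sum = 483 mod 256 = 227 → 80 e3.
Recomputed tag = 80e3; claimed = 80e3 → match.

valid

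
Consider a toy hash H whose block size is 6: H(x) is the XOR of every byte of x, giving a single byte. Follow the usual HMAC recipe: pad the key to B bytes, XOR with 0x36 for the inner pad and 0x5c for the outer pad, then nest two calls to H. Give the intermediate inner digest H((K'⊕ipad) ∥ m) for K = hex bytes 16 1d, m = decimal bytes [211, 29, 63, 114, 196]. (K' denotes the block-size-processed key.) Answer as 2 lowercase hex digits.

4c

Key hex bytes 16 1d is 2 bytes ≤ B = 6; zero-pad to 6 bytes: K' = 16 1d 00 00 00 00.
K' ⊕ ipad = 20 2b 36 36 36 36.
Inner input = 20 2b 36 36 36 36 ∥ d3 1d 3f 72 c4.
Inner hash: XOR 20⊕2b⊕36⊕36⊕36⊕36⊕d3⊕1d⊕3f⊕72⊕c4 = 4c.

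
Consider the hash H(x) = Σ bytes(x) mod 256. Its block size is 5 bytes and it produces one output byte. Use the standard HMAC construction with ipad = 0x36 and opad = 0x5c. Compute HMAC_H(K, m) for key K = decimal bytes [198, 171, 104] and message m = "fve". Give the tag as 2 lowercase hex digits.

Key decimal bytes [198, 171, 104] = c6 ab 68 is 3 bytes ≤ B = 5; zero-pad to 5 bytes: K' = c6 ab 68 00 00.
K' ⊕ ipad = f0 9d 5e 36 36.  K' ⊕ opad = 9a f7 34 5c 5c.
Inner input = (K'⊕ipad) ∥ m = f0 9d 5e 36 36 ∥ 66 76 65.
Inner hash: sum = 240+157+94+54+54+102+118+101 = 920; mod 256 = 152 → 98.
Outer input = (K'⊕opad) ∥ inner = 9a f7 34 5c 5c ∥ 98.
Outer hash (tag): sum = 154+247+52+92+92+152 = 789; mod 256 = 21 → 15.

15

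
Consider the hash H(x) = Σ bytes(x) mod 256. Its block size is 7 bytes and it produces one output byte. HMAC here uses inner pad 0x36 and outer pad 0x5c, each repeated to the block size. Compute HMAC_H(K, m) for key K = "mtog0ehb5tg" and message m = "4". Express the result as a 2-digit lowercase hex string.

2a

Key "mtog0ehb5tg" = 6d 74 6f 67 30 65 68 62 35 74 67 is 11 bytes > B = 7, so hash it first: H(key) = 26, then zero-pad to 7 bytes: K' = 26 00 00 00 00 00 00.
K' ⊕ ipad = 10 36 36 36 36 36 36.  K' ⊕ opad = 7a 5c 5c 5c 5c 5c 5c.
Inner input = (K'⊕ipad) ∥ m = 10 36 36 36 36 36 36 ∥ 34.
Inner hash: sum = 16+54+54+54+54+54+54+52 = 392; mod 256 = 136 → 88.
Outer input = (K'⊕opad) ∥ inner = 7a 5c 5c 5c 5c 5c 5c ∥ 88.
Outer hash (tag): sum = 122+92+92+92+92+92+92+136 = 810; mod 256 = 42 → 2a.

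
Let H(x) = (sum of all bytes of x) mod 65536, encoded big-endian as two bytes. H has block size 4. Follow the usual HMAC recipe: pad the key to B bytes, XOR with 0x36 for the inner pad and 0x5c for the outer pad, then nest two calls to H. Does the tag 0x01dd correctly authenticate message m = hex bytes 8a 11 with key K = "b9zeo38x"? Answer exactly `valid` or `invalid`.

Key "b9zeo38x" = 62 39 7a 65 6f 33 38 78 is 8 bytes > B = 4, so hash it first: H(key) = 02 cc, then zero-pad to 4 bytes: K' = 02 cc 00 00.
K' ⊕ ipad = 34 fa 36 36; K' ⊕ opad = 5e 90 5c 5c.
Inner hash: sum = 52+250+54+54+138+17 = 565 → 02 35.
Outer hash (recomputed tag): sum = 94+144+92+92+2+53 = 477 → 01 dd.
Recomputed tag = 01dd; claimed = 01dd → match.

valid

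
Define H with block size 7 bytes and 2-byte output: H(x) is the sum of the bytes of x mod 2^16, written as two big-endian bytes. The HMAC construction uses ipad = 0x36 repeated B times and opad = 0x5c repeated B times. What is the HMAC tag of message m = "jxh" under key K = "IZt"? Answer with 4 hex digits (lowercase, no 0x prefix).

Key "IZt" = 49 5a 74 is 3 bytes ≤ B = 7; zero-pad to 7 bytes: K' = 49 5a 74 00 00 00 00.
K' ⊕ ipad = 7f 6c 42 36 36 36 36.  K' ⊕ opad = 15 06 28 5c 5c 5c 5c.
Inner input = (K'⊕ipad) ∥ m = 7f 6c 42 36 36 36 36 ∥ 6a 78 68.
Inner hash: sum = 127+108+66+54+54+54+54+106+120+104 = 847 → 03 4f.
Outer input = (K'⊕opad) ∥ inner = 15 06 28 5c 5c 5c 5c ∥ 03 4f.
Outer hash (tag): sum = 21+6+40+92+92+92+92+3+79 = 517 → 02 05.

0205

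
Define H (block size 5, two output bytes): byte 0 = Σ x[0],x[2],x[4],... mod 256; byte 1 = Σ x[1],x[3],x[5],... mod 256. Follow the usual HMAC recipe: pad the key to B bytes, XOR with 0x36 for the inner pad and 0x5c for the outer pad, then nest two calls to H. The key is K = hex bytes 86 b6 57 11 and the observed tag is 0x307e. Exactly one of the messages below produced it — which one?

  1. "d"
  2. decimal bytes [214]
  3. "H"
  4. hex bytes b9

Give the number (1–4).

3

Key hex bytes 86 b6 57 11 is 4 bytes ≤ B = 5; zero-pad to 5 bytes: K' = 86 b6 57 11 00.
K' ⊕ ipad = b0 80 61 27 36; K' ⊕ opad = da ea 0b 4d 5c.
m1: inner = H(b0 80 61 27 36 64) = 47 0b; tag = H(da ea 0b 4d 5c 47 0b) = 4c7e
m2: inner = H(b0 80 61 27 36 d6) = 47 7d; tag = H(da ea 0b 4d 5c 47 7d) = be7e
m3: inner = H(b0 80 61 27 36 48) = 47 ef; tag = H(da ea 0b 4d 5c 47 ef) = 307e ← matches
m4: inner = H(b0 80 61 27 36 b9) = 47 60; tag = H(da ea 0b 4d 5c 47 60) = a17e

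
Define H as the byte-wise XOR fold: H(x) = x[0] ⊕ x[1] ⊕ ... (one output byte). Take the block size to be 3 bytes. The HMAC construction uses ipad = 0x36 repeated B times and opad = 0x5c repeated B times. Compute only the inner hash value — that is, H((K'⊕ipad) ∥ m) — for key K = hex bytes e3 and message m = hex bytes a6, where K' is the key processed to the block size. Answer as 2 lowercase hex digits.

73

Key hex bytes e3 is 1 byte ≤ B = 3; zero-pad to 3 bytes: K' = e3 00 00.
K' ⊕ ipad = d5 36 36.
Inner input = d5 36 36 ∥ a6.
Inner hash: XOR d5⊕36⊕36⊕a6 = 73.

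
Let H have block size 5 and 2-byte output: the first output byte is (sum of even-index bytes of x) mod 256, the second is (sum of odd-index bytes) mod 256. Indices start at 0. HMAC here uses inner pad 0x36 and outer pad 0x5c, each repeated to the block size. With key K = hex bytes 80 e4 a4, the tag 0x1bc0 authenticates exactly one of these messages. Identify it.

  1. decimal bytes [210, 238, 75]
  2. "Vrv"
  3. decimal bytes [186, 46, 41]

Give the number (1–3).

3

Key hex bytes 80 e4 a4 is 3 bytes ≤ B = 5; zero-pad to 5 bytes: K' = 80 e4 a4 00 00.
K' ⊕ ipad = b6 d2 92 36 36; K' ⊕ opad = dc b8 f8 5c 5c.
m1: inner = H(b6 d2 92 36 36 d2 ee 4b) = 6c 25; tag = H(dc b8 f8 5c 5c 6c 25) = 5580
m2: inner = H(b6 d2 92 36 36 56 72 76) = f0 d4; tag = H(dc b8 f8 5c 5c f0 d4) = 0404
m3: inner = H(b6 d2 92 36 36 ba 2e 29) = ac eb; tag = H(dc b8 f8 5c 5c ac eb) = 1bc0 ← matches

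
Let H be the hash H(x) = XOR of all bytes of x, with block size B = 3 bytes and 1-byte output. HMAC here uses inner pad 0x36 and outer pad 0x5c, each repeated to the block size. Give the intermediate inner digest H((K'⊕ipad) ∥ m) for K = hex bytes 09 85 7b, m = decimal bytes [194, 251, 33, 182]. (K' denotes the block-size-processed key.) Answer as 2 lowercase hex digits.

Key hex bytes 09 85 7b is exactly B = 3 bytes: K' = 09 85 7b.
K' ⊕ ipad = 3f b3 4d.
Inner input = 3f b3 4d ∥ c2 fb 21 b6.
Inner hash: XOR 3f⊕b3⊕4d⊕c2⊕fb⊕21⊕b6 = 6f.

6f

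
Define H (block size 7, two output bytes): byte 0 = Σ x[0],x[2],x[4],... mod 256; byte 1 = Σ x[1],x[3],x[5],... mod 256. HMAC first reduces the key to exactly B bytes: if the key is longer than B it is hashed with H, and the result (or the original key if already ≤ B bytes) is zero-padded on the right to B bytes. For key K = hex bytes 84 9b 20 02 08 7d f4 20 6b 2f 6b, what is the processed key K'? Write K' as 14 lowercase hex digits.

76690000000000

|K| = 11 > B = 7, so first hash the key.
H(K): even-index sum = 630 mod 256 = 118; odd-index sum = 361 mod 256 = 105 → 76 69.
Zero-pad H(K) = 76 69 to 7 bytes: K' = 76 69 00 00 00 00 00.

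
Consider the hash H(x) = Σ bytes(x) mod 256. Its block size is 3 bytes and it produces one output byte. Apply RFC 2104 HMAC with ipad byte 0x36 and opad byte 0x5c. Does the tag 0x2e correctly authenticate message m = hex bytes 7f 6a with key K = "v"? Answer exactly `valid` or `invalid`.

invalid

Key "v" = 76 is 1 byte ≤ B = 3; zero-pad to 3 bytes: K' = 76 00 00.
K' ⊕ ipad = 40 36 36; K' ⊕ opad = 2a 5c 5c.
Inner hash: sum = 64+54+54+127+106 = 405; mod 256 = 149 → 95.
Outer hash (recomputed tag): sum = 42+92+92+149 = 375; mod 256 = 119 → 77.
Recomputed tag = 77; claimed = 2e → mismatch.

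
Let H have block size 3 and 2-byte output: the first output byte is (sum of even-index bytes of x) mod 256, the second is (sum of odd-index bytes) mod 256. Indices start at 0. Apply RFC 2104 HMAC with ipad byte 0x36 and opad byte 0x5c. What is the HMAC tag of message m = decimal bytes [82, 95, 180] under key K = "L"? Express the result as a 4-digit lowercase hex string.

a86b

Key "L" = 4c is 1 byte ≤ B = 3; zero-pad to 3 bytes: K' = 4c 00 00.
K' ⊕ ipad = 7a 36 36.  K' ⊕ opad = 10 5c 5c.
Inner input = (K'⊕ipad) ∥ m = 7a 36 36 ∥ 52 5f b4.
Inner hash: even-index sum = 271 mod 256 = 15; odd-index sum = 316 mod 256 = 60 → 0f 3c.
Outer input = (K'⊕opad) ∥ inner = 10 5c 5c ∥ 0f 3c.
Outer hash (tag): even-index sum = 168 mod 256 = 168; odd-index sum = 107 mod 256 = 107 → a8 6b.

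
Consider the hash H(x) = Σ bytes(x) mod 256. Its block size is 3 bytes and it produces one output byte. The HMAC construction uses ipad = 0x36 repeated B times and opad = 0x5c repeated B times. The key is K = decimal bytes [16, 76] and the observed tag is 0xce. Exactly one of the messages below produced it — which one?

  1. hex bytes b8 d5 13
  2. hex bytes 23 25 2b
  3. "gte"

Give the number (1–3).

3

Key decimal bytes [16, 76] = 10 4c is 2 bytes ≤ B = 3; zero-pad to 3 bytes: K' = 10 4c 00.
K' ⊕ ipad = 26 7a 36; K' ⊕ opad = 4c 10 5c.
m1: inner = H(26 7a 36 b8 d5 13) = 76; tag = H(4c 10 5c 76) = 2e
m2: inner = H(26 7a 36 23 25 2b) = 49; tag = H(4c 10 5c 49) = 01
m3: inner = H(26 7a 36 67 74 65) = 16; tag = H(4c 10 5c 16) = ce ← matches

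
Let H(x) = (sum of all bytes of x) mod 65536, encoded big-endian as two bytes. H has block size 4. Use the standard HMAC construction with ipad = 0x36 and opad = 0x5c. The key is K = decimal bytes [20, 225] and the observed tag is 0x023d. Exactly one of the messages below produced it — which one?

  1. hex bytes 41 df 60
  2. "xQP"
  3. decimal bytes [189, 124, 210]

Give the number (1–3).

2

Key decimal bytes [20, 225] = 14 e1 is 2 bytes ≤ B = 4; zero-pad to 4 bytes: K' = 14 e1 00 00.
K' ⊕ ipad = 22 d7 36 36; K' ⊕ opad = 48 bd 5c 5c.
m1: inner = H(22 d7 36 36 41 df 60) = 02 e5; tag = H(48 bd 5c 5c 02 e5) = 02a4
m2: inner = H(22 d7 36 36 78 51 50) = 02 7e; tag = H(48 bd 5c 5c 02 7e) = 023d ← matches
m3: inner = H(22 d7 36 36 bd 7c d2) = 03 70; tag = H(48 bd 5c 5c 03 70) = 0230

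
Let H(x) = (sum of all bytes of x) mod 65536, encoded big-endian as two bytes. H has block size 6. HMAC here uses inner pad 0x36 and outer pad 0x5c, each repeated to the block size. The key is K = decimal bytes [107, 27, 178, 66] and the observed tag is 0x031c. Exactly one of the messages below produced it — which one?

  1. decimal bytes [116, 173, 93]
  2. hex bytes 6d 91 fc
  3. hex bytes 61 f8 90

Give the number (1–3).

3

Key decimal bytes [107, 27, 178, 66] = 6b 1b b2 42 is 4 bytes ≤ B = 6; zero-pad to 6 bytes: K' = 6b 1b b2 42 00 00.
K' ⊕ ipad = 5d 2d 84 74 36 36; K' ⊕ opad = 37 47 ee 1e 5c 5c.
m1: inner = H(5d 2d 84 74 36 36 74 ad 5d) = 03 6c; tag = H(37 47 ee 1e 5c 5c 03 6c) = 02b1
m2: inner = H(5d 2d 84 74 36 36 6d 91 fc) = 03 e8; tag = H(37 47 ee 1e 5c 5c 03 e8) = 032d
m3: inner = H(5d 2d 84 74 36 36 61 f8 90) = 03 d7; tag = H(37 47 ee 1e 5c 5c 03 d7) = 031c ← matches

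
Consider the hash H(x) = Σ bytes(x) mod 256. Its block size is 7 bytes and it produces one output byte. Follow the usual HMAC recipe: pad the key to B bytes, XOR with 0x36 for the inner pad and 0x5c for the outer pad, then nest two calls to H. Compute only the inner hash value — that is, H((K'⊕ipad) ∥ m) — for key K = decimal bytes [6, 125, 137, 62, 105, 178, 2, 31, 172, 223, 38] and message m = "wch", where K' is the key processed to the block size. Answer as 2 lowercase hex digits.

87

Key decimal bytes [6, 125, 137, 62, 105, 178, 2, 31, 172, 223, 38] = 06 7d 89 3e 69 b2 02 1f ac df 26 is 11 bytes > B = 7, so hash it first: H(key) = 37, then zero-pad to 7 bytes: K' = 37 00 00 00 00 00 00.
K' ⊕ ipad = 01 36 36 36 36 36 36.
Inner input = 01 36 36 36 36 36 36 ∥ 77 63 68.
Inner hash: sum = 1+54+54+54+54+54+54+119+99+104 = 647; mod 256 = 135 → 87.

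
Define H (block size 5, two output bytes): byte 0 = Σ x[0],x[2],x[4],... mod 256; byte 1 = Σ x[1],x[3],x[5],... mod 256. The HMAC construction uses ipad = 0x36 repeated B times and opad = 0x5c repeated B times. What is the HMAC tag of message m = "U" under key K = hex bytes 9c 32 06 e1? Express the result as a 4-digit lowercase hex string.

a63b

Key hex bytes 9c 32 06 e1 is 4 bytes ≤ B = 5; zero-pad to 5 bytes: K' = 9c 32 06 e1 00.
K' ⊕ ipad = aa 04 30 d7 36.  K' ⊕ opad = c0 6e 5a bd 5c.
Inner input = (K'⊕ipad) ∥ m = aa 04 30 d7 36 ∥ 55.
Inner hash: even-index sum = 272 mod 256 = 16; odd-index sum = 304 mod 256 = 48 → 10 30.
Outer input = (K'⊕opad) ∥ inner = c0 6e 5a bd 5c ∥ 10 30.
Outer hash (tag): even-index sum = 422 mod 256 = 166; odd-index sum = 315 mod 256 = 59 → a6 3b.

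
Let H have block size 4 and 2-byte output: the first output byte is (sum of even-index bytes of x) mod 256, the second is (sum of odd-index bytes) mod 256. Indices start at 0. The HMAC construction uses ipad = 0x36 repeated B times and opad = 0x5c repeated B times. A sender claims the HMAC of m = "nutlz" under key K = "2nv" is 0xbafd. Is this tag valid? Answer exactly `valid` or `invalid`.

Key "2nv" = 32 6e 76 is 3 bytes ≤ B = 4; zero-pad to 4 bytes: K' = 32 6e 76 00.
K' ⊕ ipad = 04 58 40 36; K' ⊕ opad = 6e 32 2a 5c.
Inner hash: even-index sum = 416 mod 256 = 160; odd-index sum = 367 mod 256 = 111 → a0 6f.
Outer hash (recomputed tag): even-index sum = 312 mod 256 = 56; odd-index sum = 253 mod 256 = 253 → 38 fd.
Recomputed tag = 38fd; claimed = bafd → mismatch.

invalid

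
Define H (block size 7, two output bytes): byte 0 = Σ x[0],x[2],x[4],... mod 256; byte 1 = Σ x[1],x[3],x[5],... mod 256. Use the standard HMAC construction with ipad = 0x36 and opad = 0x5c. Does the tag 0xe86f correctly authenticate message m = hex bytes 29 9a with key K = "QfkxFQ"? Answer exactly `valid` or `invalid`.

valid

Key "QfkxFQ" = 51 66 6b 78 46 51 is 6 bytes ≤ B = 7; zero-pad to 7 bytes: K' = 51 66 6b 78 46 51 00.
K' ⊕ ipad = 67 50 5d 4e 70 67 36; K' ⊕ opad = 0d 3a 37 24 1a 0d 5c.
Inner hash: even-index sum = 516 mod 256 = 4; odd-index sum = 302 mod 256 = 46 → 04 2e.
Outer hash (recomputed tag): even-index sum = 232 mod 256 = 232; odd-index sum = 111 mod 256 = 111 → e8 6f.
Recomputed tag = e86f; claimed = e86f → match.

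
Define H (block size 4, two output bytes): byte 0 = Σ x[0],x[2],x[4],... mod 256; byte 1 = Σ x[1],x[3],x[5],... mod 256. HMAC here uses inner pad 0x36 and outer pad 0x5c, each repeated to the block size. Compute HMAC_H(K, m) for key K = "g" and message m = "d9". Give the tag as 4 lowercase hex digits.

Key "g" = 67 is 1 byte ≤ B = 4; zero-pad to 4 bytes: K' = 67 00 00 00.
K' ⊕ ipad = 51 36 36 36.  K' ⊕ opad = 3b 5c 5c 5c.
Inner input = (K'⊕ipad) ∥ m = 51 36 36 36 ∥ 64 39.
Inner hash: even-index sum = 235 mod 256 = 235; odd-index sum = 165 mod 256 = 165 → eb a5.
Outer input = (K'⊕opad) ∥ inner = 3b 5c 5c 5c ∥ eb a5.
Outer hash (tag): even-index sum = 386 mod 256 = 130; odd-index sum = 349 mod 256 = 93 → 82 5d.

825d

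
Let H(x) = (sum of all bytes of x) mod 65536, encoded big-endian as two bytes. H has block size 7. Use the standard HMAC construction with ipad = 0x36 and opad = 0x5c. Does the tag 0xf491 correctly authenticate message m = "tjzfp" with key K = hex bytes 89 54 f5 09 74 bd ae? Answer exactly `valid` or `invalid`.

invalid

Key hex bytes 89 54 f5 09 74 bd ae is exactly B = 7 bytes: K' = 89 54 f5 09 74 bd ae.
K' ⊕ ipad = bf 62 c3 3f 42 8b 98; K' ⊕ opad = d5 08 a9 55 28 e1 f2.
Inner hash: sum = 191+98+195+63+66+139+152+116+106+122+102+112 = 1462 → 05 b6.
Outer hash (recomputed tag): sum = 213+8+169+85+40+225+242+5+182 = 1169 → 04 91.
Recomputed tag = 0491; claimed = f491 → mismatch.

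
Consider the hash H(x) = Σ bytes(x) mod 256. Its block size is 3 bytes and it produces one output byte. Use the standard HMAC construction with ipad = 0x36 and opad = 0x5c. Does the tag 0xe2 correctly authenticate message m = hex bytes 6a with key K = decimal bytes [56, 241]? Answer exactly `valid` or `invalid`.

valid

Key decimal bytes [56, 241] = 38 f1 is 2 bytes ≤ B = 3; zero-pad to 3 bytes: K' = 38 f1 00.
K' ⊕ ipad = 0e c7 36; K' ⊕ opad = 64 ad 5c.
Inner hash: sum = 14+199+54+106 = 373; mod 256 = 117 → 75.
Outer hash (recomputed tag): sum = 100+173+92+117 = 482; mod 256 = 226 → e2.
Recomputed tag = e2; claimed = e2 → match.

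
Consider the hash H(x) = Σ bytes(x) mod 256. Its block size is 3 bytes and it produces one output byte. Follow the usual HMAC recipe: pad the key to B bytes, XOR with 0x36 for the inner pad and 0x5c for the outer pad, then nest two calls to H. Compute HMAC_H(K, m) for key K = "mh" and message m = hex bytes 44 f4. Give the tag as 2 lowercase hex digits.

Key "mh" = 6d 68 is 2 bytes ≤ B = 3; zero-pad to 3 bytes: K' = 6d 68 00.
K' ⊕ ipad = 5b 5e 36.  K' ⊕ opad = 31 34 5c.
Inner input = (K'⊕ipad) ∥ m = 5b 5e 36 ∥ 44 f4.
Inner hash: sum = 91+94+54+68+244 = 551; mod 256 = 39 → 27.
Outer input = (K'⊕opad) ∥ inner = 31 34 5c ∥ 27.
Outer hash (tag): sum = 49+52+92+39 = 232 → e8.

e8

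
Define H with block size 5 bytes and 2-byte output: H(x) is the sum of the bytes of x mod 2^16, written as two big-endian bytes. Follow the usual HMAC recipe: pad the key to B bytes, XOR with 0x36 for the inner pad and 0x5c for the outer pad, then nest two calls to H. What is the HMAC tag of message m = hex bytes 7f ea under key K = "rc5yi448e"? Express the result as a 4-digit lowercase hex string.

0228

Key "rc5yi448e" = 72 63 35 79 69 34 34 38 65 is 9 bytes > B = 5, so hash it first: H(key) = 02 f1, then zero-pad to 5 bytes: K' = 02 f1 00 00 00.
K' ⊕ ipad = 34 c7 36 36 36.  K' ⊕ opad = 5e ad 5c 5c 5c.
Inner input = (K'⊕ipad) ∥ m = 34 c7 36 36 36 ∥ 7f ea.
Inner hash: sum = 52+199+54+54+54+127+234 = 774 → 03 06.
Outer input = (K'⊕opad) ∥ inner = 5e ad 5c 5c 5c ∥ 03 06.
Outer hash (tag): sum = 94+173+92+92+92+3+6 = 552 → 02 28.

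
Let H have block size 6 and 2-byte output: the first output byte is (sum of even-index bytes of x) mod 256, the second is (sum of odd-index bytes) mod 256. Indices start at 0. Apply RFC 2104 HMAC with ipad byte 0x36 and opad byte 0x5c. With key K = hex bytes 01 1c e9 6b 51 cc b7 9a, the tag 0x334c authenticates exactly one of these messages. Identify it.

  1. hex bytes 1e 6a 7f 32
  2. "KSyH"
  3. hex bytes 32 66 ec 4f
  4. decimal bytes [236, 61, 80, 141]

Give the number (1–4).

Key hex bytes 01 1c e9 6b 51 cc b7 9a is 8 bytes > B = 6, so hash it first: H(key) = f2 ed, then zero-pad to 6 bytes: K' = f2 ed 00 00 00 00.
K' ⊕ ipad = c4 db 36 36 36 36; K' ⊕ opad = ae b1 5c 5c 5c 5c.
m1: inner = H(c4 db 36 36 36 36 1e 6a 7f 32) = cd e3; tag = H(ae b1 5c 5c 5c 5c cd e3) = 334c ← matches
m2: inner = H(c4 db 36 36 36 36 4b 53 79 48) = f4 e2; tag = H(ae b1 5c 5c 5c 5c f4 e2) = 5a4b
m3: inner = H(c4 db 36 36 36 36 32 66 ec 4f) = 4e fc; tag = H(ae b1 5c 5c 5c 5c 4e fc) = b465
m4: inner = H(c4 db 36 36 36 36 ec 3d 50 8d) = 6c 11; tag = H(ae b1 5c 5c 5c 5c 6c 11) = d27a

1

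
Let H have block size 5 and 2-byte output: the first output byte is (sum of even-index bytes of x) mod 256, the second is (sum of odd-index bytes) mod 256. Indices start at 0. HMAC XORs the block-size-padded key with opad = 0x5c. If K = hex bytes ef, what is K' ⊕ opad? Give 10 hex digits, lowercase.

b35c5c5c5c

Key hex bytes ef is 1 byte ≤ B = 5; zero-pad to 5 bytes: K' = ef 00 00 00 00.
XOR each byte with 0x5c: ef⊕5c=b3, 00⊕5c=5c, 00⊕5c=5c, 00⊕5c=5c, 00⊕5c=5c.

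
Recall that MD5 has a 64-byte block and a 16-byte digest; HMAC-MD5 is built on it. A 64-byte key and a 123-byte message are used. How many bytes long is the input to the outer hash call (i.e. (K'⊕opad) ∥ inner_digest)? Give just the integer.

Key is 64 ≤ 64 bytes, zero-padded: |K'| = 64.
Outer input = (K'⊕opad) ∥ H(inner) → 64 + 16 = 80 bytes.

80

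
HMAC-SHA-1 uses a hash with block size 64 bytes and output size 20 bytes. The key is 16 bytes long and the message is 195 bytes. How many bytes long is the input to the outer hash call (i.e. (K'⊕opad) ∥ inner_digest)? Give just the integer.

84

Key is 16 ≤ 64 bytes, zero-padded: |K'| = 64.
Outer input = (K'⊕opad) ∥ H(inner) → 64 + 20 = 84 bytes.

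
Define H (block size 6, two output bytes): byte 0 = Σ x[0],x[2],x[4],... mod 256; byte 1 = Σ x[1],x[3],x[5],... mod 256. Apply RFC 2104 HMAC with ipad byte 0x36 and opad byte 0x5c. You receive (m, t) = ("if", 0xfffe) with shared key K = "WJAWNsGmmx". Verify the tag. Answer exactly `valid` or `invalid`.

valid

Key "WJAWNsGmmx" = 57 4a 41 57 4e 73 47 6d 6d 78 is 10 bytes > B = 6, so hash it first: H(key) = 9a f9, then zero-pad to 6 bytes: K' = 9a f9 00 00 00 00.
K' ⊕ ipad = ac cf 36 36 36 36; K' ⊕ opad = c6 a5 5c 5c 5c 5c.
Inner hash: even-index sum = 385 mod 256 = 129; odd-index sum = 417 mod 256 = 161 → 81 a1.
Outer hash (recomputed tag): even-index sum = 511 mod 256 = 255; odd-index sum = 510 mod 256 = 254 → ff fe.
Recomputed tag = fffe; claimed = fffe → match.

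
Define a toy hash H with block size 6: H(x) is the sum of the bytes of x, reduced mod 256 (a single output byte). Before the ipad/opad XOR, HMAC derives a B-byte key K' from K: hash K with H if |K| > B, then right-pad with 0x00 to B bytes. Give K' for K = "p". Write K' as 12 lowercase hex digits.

Key "p" = 70 is 1 byte ≤ B = 6; zero-pad to 6 bytes: K' = 70 00 00 00 00 00.

700000000000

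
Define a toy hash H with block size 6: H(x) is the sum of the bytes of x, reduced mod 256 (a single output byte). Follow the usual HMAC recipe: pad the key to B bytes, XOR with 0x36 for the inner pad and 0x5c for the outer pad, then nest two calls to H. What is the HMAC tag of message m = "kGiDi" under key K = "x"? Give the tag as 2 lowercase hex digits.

14

Key "x" = 78 is 1 byte ≤ B = 6; zero-pad to 6 bytes: K' = 78 00 00 00 00 00.
K' ⊕ ipad = 4e 36 36 36 36 36.  K' ⊕ opad = 24 5c 5c 5c 5c 5c.
Inner input = (K'⊕ipad) ∥ m = 4e 36 36 36 36 36 ∥ 6b 47 69 44 69.
Inner hash: sum = 78+54+54+54+54+54+107+71+105+68+105 = 804; mod 256 = 36 → 24.
Outer input = (K'⊕opad) ∥ inner = 24 5c 5c 5c 5c 5c ∥ 24.
Outer hash (tag): sum = 36+92+92+92+92+92+36 = 532; mod 256 = 20 → 14.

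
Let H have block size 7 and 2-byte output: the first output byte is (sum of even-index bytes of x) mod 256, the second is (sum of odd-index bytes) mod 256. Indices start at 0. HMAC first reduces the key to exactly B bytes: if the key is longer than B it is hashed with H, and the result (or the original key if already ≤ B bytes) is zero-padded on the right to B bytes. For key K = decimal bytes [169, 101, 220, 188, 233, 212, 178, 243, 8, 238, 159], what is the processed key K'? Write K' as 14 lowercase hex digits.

c7d60000000000

|K| = 11 > B = 7, so first hash the key.
H(K): even-index sum = 967 mod 256 = 199; odd-index sum = 982 mod 256 = 214 → c7 d6.
Zero-pad H(K) = c7 d6 to 7 bytes: K' = c7 d6 00 00 00 00 00.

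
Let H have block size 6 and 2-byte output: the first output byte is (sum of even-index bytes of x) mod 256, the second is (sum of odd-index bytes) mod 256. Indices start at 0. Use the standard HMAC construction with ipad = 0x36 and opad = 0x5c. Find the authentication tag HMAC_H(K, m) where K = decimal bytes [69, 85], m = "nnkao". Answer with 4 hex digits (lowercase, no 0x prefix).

f85f

Key decimal bytes [69, 85] = 45 55 is 2 bytes ≤ B = 6; zero-pad to 6 bytes: K' = 45 55 00 00 00 00.
K' ⊕ ipad = 73 63 36 36 36 36.  K' ⊕ opad = 19 09 5c 5c 5c 5c.
Inner input = (K'⊕ipad) ∥ m = 73 63 36 36 36 36 ∥ 6e 6e 6b 61 6f.
Inner hash: even-index sum = 551 mod 256 = 39; odd-index sum = 414 mod 256 = 158 → 27 9e.
Outer input = (K'⊕opad) ∥ inner = 19 09 5c 5c 5c 5c ∥ 27 9e.
Outer hash (tag): even-index sum = 248 mod 256 = 248; odd-index sum = 351 mod 256 = 95 → f8 5f.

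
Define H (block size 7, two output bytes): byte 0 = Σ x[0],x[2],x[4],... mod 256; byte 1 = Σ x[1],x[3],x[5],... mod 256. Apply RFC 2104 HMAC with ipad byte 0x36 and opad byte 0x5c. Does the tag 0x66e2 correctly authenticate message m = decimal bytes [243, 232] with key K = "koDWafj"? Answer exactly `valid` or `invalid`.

invalid

Key "koDWafj" = 6b 6f 44 57 61 66 6a is exactly B = 7 bytes: K' = 6b 6f 44 57 61 66 6a.
K' ⊕ ipad = 5d 59 72 61 57 50 5c; K' ⊕ opad = 37 33 18 0b 3d 3a 36.
Inner hash: even-index sum = 618 mod 256 = 106; odd-index sum = 509 mod 256 = 253 → 6a fd.
Outer hash (recomputed tag): even-index sum = 447 mod 256 = 191; odd-index sum = 226 mod 256 = 226 → bf e2.
Recomputed tag = bfe2; claimed = 66e2 → mismatch.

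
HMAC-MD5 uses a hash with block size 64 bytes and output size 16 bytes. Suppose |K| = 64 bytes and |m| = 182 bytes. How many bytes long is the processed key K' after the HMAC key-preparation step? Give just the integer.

Key is 64 ≤ 64 bytes, zero-padded: |K'| = 64.

64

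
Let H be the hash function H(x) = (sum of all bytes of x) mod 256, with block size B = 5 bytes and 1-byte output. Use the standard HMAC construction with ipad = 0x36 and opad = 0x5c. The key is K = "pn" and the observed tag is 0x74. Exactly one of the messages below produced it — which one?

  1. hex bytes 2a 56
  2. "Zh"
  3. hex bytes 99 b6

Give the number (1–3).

Key "pn" = 70 6e is 2 bytes ≤ B = 5; zero-pad to 5 bytes: K' = 70 6e 00 00 00.
K' ⊕ ipad = 46 58 36 36 36; K' ⊕ opad = 2c 32 5c 5c 5c.
m1: inner = H(46 58 36 36 36 2a 56) = c0; tag = H(2c 32 5c 5c 5c c0) = 32
m2: inner = H(46 58 36 36 36 5a 68) = 02; tag = H(2c 32 5c 5c 5c 02) = 74 ← matches
m3: inner = H(46 58 36 36 36 99 b6) = 8f; tag = H(2c 32 5c 5c 5c 8f) = 01

2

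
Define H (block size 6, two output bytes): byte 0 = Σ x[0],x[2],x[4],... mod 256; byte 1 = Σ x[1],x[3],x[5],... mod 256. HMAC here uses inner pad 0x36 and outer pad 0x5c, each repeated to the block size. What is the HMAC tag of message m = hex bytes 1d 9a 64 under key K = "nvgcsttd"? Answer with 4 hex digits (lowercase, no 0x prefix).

0f32

Key "nvgcsttd" = 6e 76 67 63 73 74 74 64 is 8 bytes > B = 6, so hash it first: H(key) = bc b1, then zero-pad to 6 bytes: K' = bc b1 00 00 00 00.
K' ⊕ ipad = 8a 87 36 36 36 36.  K' ⊕ opad = e0 ed 5c 5c 5c 5c.
Inner input = (K'⊕ipad) ∥ m = 8a 87 36 36 36 36 ∥ 1d 9a 64.
Inner hash: even-index sum = 375 mod 256 = 119; odd-index sum = 397 mod 256 = 141 → 77 8d.
Outer input = (K'⊕opad) ∥ inner = e0 ed 5c 5c 5c 5c ∥ 77 8d.
Outer hash (tag): even-index sum = 527 mod 256 = 15; odd-index sum = 562 mod 256 = 50 → 0f 32.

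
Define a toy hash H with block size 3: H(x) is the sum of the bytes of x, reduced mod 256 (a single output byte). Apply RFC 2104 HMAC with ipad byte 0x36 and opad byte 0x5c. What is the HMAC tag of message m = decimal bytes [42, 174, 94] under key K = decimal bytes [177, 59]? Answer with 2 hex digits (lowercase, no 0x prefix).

b0

Key decimal bytes [177, 59] = b1 3b is 2 bytes ≤ B = 3; zero-pad to 3 bytes: K' = b1 3b 00.
K' ⊕ ipad = 87 0d 36.  K' ⊕ opad = ed 67 5c.
Inner input = (K'⊕ipad) ∥ m = 87 0d 36 ∥ 2a ae 5e.
Inner hash: sum = 135+13+54+42+174+94 = 512; mod 256 = 0 → 00.
Outer input = (K'⊕opad) ∥ inner = ed 67 5c ∥ 00.
Outer hash (tag): sum = 237+103+92+0 = 432; mod 256 = 176 → b0.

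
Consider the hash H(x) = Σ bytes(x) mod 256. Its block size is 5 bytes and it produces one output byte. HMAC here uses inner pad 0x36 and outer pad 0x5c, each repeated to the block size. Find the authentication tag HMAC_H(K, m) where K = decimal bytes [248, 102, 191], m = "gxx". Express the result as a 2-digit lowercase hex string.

e3

Key decimal bytes [248, 102, 191] = f8 66 bf is 3 bytes ≤ B = 5; zero-pad to 5 bytes: K' = f8 66 bf 00 00.
K' ⊕ ipad = ce 50 89 36 36.  K' ⊕ opad = a4 3a e3 5c 5c.
Inner input = (K'⊕ipad) ∥ m = ce 50 89 36 36 ∥ 67 78 78.
Inner hash: sum = 206+80+137+54+54+103+120+120 = 874; mod 256 = 106 → 6a.
Outer input = (K'⊕opad) ∥ inner = a4 3a e3 5c 5c ∥ 6a.
Outer hash (tag): sum = 164+58+227+92+92+106 = 739; mod 256 = 227 → e3.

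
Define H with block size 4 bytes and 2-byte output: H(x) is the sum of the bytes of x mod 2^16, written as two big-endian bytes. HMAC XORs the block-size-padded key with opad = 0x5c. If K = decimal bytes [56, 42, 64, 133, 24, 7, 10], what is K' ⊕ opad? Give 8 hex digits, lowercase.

5d0c5c5c

Key decimal bytes [56, 42, 64, 133, 24, 7, 10] = 38 2a 40 85 18 07 0a is 7 bytes > B = 4, so hash it first: H(key) = 01 50, then zero-pad to 4 bytes: K' = 01 50 00 00.
XOR each byte with 0x5c: 01⊕5c=5d, 50⊕5c=0c, 00⊕5c=5c, 00⊕5c=5c.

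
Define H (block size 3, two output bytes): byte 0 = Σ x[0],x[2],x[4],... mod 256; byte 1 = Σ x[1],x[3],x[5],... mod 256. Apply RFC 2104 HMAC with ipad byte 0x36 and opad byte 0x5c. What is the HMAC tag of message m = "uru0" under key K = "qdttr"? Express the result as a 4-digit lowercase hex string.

Key "qdttr" = 71 64 74 74 72 is 5 bytes > B = 3, so hash it first: H(key) = 57 d8, then zero-pad to 3 bytes: K' = 57 d8 00.
K' ⊕ ipad = 61 ee 36.  K' ⊕ opad = 0b 84 5c.
Inner input = (K'⊕ipad) ∥ m = 61 ee 36 ∥ 75 72 75 30.
Inner hash: even-index sum = 313 mod 256 = 57; odd-index sum = 472 mod 256 = 216 → 39 d8.
Outer input = (K'⊕opad) ∥ inner = 0b 84 5c ∥ 39 d8.
Outer hash (tag): even-index sum = 319 mod 256 = 63; odd-index sum = 189 mod 256 = 189 → 3f bd.

3fbd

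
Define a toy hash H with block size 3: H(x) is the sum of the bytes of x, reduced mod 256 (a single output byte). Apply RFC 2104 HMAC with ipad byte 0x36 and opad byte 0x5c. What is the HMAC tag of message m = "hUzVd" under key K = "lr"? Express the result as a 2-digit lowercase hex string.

7f

Key "lr" = 6c 72 is 2 bytes ≤ B = 3; zero-pad to 3 bytes: K' = 6c 72 00.
K' ⊕ ipad = 5a 44 36.  K' ⊕ opad = 30 2e 5c.
Inner input = (K'⊕ipad) ∥ m = 5a 44 36 ∥ 68 55 7a 56 64.
Inner hash: sum = 90+68+54+104+85+122+86+100 = 709; mod 256 = 197 → c5.
Outer input = (K'⊕opad) ∥ inner = 30 2e 5c ∥ c5.
Outer hash (tag): sum = 48+46+92+197 = 383; mod 256 = 127 → 7f.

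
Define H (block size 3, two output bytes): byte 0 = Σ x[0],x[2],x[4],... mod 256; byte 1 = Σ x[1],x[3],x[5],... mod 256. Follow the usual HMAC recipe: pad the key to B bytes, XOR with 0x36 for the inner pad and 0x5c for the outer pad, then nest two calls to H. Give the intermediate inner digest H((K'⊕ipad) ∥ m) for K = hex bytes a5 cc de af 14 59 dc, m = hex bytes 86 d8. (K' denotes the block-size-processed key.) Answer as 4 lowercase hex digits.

Key hex bytes a5 cc de af 14 59 dc is 7 bytes > B = 3, so hash it first: H(key) = 73 d4, then zero-pad to 3 bytes: K' = 73 d4 00.
K' ⊕ ipad = 45 e2 36.
Inner input = 45 e2 36 ∥ 86 d8.
Inner hash: even-index sum = 339 mod 256 = 83; odd-index sum = 360 mod 256 = 104 → 53 68.

5368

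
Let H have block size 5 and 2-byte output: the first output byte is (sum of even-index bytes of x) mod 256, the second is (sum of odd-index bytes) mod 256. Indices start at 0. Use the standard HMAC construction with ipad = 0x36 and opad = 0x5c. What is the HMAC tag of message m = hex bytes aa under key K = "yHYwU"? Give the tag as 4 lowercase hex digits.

9c60

Key "yHYwU" = 79 48 59 77 55 is exactly B = 5 bytes: K' = 79 48 59 77 55.
K' ⊕ ipad = 4f 7e 6f 41 63.  K' ⊕ opad = 25 14 05 2b 09.
Inner input = (K'⊕ipad) ∥ m = 4f 7e 6f 41 63 ∥ aa.
Inner hash: even-index sum = 289 mod 256 = 33; odd-index sum = 361 mod 256 = 105 → 21 69.
Outer input = (K'⊕opad) ∥ inner = 25 14 05 2b 09 ∥ 21 69.
Outer hash (tag): even-index sum = 156 mod 256 = 156; odd-index sum = 96 mod 256 = 96 → 9c 60.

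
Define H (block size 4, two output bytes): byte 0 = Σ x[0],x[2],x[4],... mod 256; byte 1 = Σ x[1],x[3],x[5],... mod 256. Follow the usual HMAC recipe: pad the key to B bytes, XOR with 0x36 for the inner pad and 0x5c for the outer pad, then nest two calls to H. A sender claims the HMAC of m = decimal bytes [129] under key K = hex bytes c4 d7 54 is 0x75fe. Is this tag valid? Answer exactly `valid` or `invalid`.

valid

Key hex bytes c4 d7 54 is 3 bytes ≤ B = 4; zero-pad to 4 bytes: K' = c4 d7 54 00.
K' ⊕ ipad = f2 e1 62 36; K' ⊕ opad = 98 8b 08 5c.
Inner hash: even-index sum = 469 mod 256 = 213; odd-index sum = 279 mod 256 = 23 → d5 17.
Outer hash (recomputed tag): even-index sum = 373 mod 256 = 117; odd-index sum = 254 mod 256 = 254 → 75 fe.
Recomputed tag = 75fe; claimed = 75fe → match.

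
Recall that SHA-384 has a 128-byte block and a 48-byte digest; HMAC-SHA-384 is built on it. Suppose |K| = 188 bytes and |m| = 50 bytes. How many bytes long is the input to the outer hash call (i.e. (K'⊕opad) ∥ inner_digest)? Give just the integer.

Key is 188 > 128 bytes, so it is hashed to 48 bytes then zero-padded to 128: |K'| = 128.
Outer input = (K'⊕opad) ∥ H(inner) → 128 + 48 = 176 bytes.

176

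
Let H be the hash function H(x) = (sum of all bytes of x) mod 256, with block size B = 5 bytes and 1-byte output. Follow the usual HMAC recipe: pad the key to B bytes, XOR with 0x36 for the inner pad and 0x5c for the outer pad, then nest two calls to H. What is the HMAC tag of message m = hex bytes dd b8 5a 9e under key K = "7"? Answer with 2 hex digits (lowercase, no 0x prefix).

Key "7" = 37 is 1 byte ≤ B = 5; zero-pad to 5 bytes: K' = 37 00 00 00 00.
K' ⊕ ipad = 01 36 36 36 36.  K' ⊕ opad = 6b 5c 5c 5c 5c.
Inner input = (K'⊕ipad) ∥ m = 01 36 36 36 36 ∥ dd b8 5a 9e.
Inner hash: sum = 1+54+54+54+54+221+184+90+158 = 870; mod 256 = 102 → 66.
Outer input = (K'⊕opad) ∥ inner = 6b 5c 5c 5c 5c ∥ 66.
Outer hash (tag): sum = 107+92+92+92+92+102 = 577; mod 256 = 65 → 41.

41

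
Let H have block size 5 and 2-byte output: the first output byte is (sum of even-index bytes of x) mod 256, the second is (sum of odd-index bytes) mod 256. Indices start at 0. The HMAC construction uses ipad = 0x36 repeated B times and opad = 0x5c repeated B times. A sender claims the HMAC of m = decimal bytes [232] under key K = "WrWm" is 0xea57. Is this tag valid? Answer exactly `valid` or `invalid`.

Key "WrWm" = 57 72 57 6d is 4 bytes ≤ B = 5; zero-pad to 5 bytes: K' = 57 72 57 6d 00.
K' ⊕ ipad = 61 44 61 5b 36; K' ⊕ opad = 0b 2e 0b 31 5c.
Inner hash: even-index sum = 248 mod 256 = 248; odd-index sum = 391 mod 256 = 135 → f8 87.
Outer hash (recomputed tag): even-index sum = 249 mod 256 = 249; odd-index sum = 343 mod 256 = 87 → f9 57.
Recomputed tag = f957; claimed = ea57 → mismatch.

invalid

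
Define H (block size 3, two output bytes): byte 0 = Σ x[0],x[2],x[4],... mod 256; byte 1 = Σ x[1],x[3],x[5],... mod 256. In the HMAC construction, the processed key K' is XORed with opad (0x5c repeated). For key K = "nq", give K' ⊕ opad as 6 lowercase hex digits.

Key "nq" = 6e 71 is 2 bytes ≤ B = 3; zero-pad to 3 bytes: K' = 6e 71 00.
XOR each byte with 0x5c: 6e⊕5c=32, 71⊕5c=2d, 00⊕5c=5c.

322d5c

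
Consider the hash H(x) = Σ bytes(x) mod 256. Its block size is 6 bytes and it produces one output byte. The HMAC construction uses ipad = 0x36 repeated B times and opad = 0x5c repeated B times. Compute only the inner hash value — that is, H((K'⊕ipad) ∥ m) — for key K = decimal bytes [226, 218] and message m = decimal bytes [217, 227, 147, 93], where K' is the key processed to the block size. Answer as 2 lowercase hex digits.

Key decimal bytes [226, 218] = e2 da is 2 bytes ≤ B = 6; zero-pad to 6 bytes: K' = e2 da 00 00 00 00.
K' ⊕ ipad = d4 ec 36 36 36 36.
Inner input = d4 ec 36 36 36 36 ∥ d9 e3 93 5d.
Inner hash: sum = 212+236+54+54+54+54+217+227+147+93 = 1348; mod 256 = 68 → 44.

44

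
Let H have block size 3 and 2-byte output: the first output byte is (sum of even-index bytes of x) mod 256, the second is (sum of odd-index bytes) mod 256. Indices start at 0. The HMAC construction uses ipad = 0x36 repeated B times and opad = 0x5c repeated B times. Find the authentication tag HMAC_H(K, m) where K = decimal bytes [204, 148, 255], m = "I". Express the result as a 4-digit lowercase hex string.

Key decimal bytes [204, 148, 255] = cc 94 ff is exactly B = 3 bytes: K' = cc 94 ff.
K' ⊕ ipad = fa a2 c9.  K' ⊕ opad = 90 c8 a3.
Inner input = (K'⊕ipad) ∥ m = fa a2 c9 ∥ 49.
Inner hash: even-index sum = 451 mod 256 = 195; odd-index sum = 235 mod 256 = 235 → c3 eb.
Outer input = (K'⊕opad) ∥ inner = 90 c8 a3 ∥ c3 eb.
Outer hash (tag): even-index sum = 542 mod 256 = 30; odd-index sum = 395 mod 256 = 139 → 1e 8b.

1e8b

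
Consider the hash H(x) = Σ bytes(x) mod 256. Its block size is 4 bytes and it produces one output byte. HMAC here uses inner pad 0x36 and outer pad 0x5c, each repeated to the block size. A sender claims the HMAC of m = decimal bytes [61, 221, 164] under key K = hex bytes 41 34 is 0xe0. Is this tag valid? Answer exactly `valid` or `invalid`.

valid

Key hex bytes 41 34 is 2 bytes ≤ B = 4; zero-pad to 4 bytes: K' = 41 34 00 00.
K' ⊕ ipad = 77 02 36 36; K' ⊕ opad = 1d 68 5c 5c.
Inner hash: sum = 119+2+54+54+61+221+164 = 675; mod 256 = 163 → a3.
Outer hash (recomputed tag): sum = 29+104+92+92+163 = 480; mod 256 = 224 → e0.
Recomputed tag = e0; claimed = e0 → match.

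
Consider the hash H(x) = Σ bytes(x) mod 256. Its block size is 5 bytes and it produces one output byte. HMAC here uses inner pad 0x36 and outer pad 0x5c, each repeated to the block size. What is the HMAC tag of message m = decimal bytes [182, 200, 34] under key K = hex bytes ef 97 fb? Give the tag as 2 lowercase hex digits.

Key hex bytes ef 97 fb is 3 bytes ≤ B = 5; zero-pad to 5 bytes: K' = ef 97 fb 00 00.
K' ⊕ ipad = d9 a1 cd 36 36.  K' ⊕ opad = b3 cb a7 5c 5c.
Inner input = (K'⊕ipad) ∥ m = d9 a1 cd 36 36 ∥ b6 c8 22.
Inner hash: sum = 217+161+205+54+54+182+200+34 = 1107; mod 256 = 83 → 53.
Outer input = (K'⊕opad) ∥ inner = b3 cb a7 5c 5c ∥ 53.
Outer hash (tag): sum = 179+203+167+92+92+83 = 816; mod 256 = 48 → 30.

30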